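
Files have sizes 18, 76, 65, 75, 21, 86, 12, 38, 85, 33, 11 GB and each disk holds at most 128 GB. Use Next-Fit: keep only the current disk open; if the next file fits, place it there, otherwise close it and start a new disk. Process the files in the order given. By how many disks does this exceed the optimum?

1

Next-Fit: [18,76] [65] [75,21] [86,12] [38,85] [33,11] → 6 disks.
Total size 520 GB; any packing needs at least ⌈520/128⌉ = 5 disks.
An optimal packing achieves that bound: [86,38] [85,33] [76,21,18,12] [75,11] [65] → 5 disks.
Excess: 6 − 5 = 1.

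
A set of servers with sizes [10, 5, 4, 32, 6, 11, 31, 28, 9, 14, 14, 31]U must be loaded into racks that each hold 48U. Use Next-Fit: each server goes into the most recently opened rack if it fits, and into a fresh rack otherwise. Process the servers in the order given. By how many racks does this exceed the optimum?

Next-Fit: [10,5,4] [32,6] [11,31] [28,9] [14,14] [31] → 6 racks.
Total size 195U; any packing needs at least ⌈195/48⌉ = 5 racks.
An optimal packing achieves that bound: [32,14] [31,14] [31,11,6] [28,10,9] [5,4] → 5 racks.
Excess: 6 − 5 = 1.

1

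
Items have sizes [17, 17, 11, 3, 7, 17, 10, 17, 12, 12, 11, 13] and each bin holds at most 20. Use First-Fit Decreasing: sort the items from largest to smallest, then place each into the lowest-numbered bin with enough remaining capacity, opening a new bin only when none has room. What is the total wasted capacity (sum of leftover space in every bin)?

Sorted descending: 17, 17, 17, 17, 13, 12, 12, 11, 11, 10, 7, 3.
17 → bin 1 (remaining 3)
17 → bin 2 (remaining 3)
17 → bin 3 (remaining 3)
17 → bin 4 (remaining 3)
13 → bin 5 (remaining 7)
12 → bin 6 (remaining 8)
12 → bin 7 (remaining 8)
11 → bin 8 (remaining 9)
11 → bin 9 (remaining 9)
10 → bin 10 (remaining 10)
7 → bin 5 (remaining 0)
3 → bin 1 (remaining 0)
10 bins × 20 = 200; used 147; unused 53.

53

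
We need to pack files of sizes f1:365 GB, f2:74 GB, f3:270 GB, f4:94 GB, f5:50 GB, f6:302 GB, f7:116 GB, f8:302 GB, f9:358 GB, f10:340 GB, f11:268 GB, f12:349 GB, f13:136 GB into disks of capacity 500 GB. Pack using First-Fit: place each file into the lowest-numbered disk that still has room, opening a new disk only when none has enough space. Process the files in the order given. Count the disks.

8

Put f1 (365 GB) in disk 1; 135 GB remain.
Put f2 (74 GB) in disk 1; 61 GB remain.
Put f3 (270 GB) in disk 2; 230 GB remain.
Put f4 (94 GB) in disk 2; 136 GB remain.
Put f5 (50 GB) in disk 1; 11 GB remain.
Put f6 (302 GB) in disk 3; 198 GB remain.
Put f7 (116 GB) in disk 2; 20 GB remain.
Put f8 (302 GB) in disk 4; 198 GB remain.
Put f9 (358 GB) in disk 5; 142 GB remain.
Put f10 (340 GB) in disk 6; 160 GB remain.
Put f11 (268 GB) in disk 7; 232 GB remain.
Put f12 (349 GB) in disk 8; 151 GB remain.
Put f13 (136 GB) in disk 3; 62 GB remain.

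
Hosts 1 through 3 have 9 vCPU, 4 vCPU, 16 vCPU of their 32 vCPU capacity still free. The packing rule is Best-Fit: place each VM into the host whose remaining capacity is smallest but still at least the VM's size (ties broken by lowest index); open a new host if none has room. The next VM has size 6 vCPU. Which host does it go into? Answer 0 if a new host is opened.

Hosts with room: host 1 (9 vCPU), host 3 (16 vCPU).
Tightest fit is host 1 with 9 vCPU free.

1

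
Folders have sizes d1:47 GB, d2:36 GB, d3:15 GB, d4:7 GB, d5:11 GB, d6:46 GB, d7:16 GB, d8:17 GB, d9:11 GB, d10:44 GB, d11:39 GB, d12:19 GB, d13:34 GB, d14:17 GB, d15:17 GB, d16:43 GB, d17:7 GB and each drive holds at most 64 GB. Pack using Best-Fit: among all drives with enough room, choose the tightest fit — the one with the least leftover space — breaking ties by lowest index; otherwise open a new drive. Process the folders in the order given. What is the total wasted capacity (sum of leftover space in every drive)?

22

d1 (47 GB) → drive 1 (remaining 17 GB)
d2 (36 GB) → drive 2 (remaining 28 GB)
d3 (15 GB) → drive 1 (remaining 2 GB)
d4 (7 GB) → drive 2 (remaining 21 GB)
d5 (11 GB) → drive 2 (remaining 10 GB)
d6 (46 GB) → drive 3 (remaining 18 GB)
d7 (16 GB) → drive 3 (remaining 2 GB)
d8 (17 GB) → drive 4 (remaining 47 GB)
d9 (11 GB) → drive 4 (remaining 36 GB)
d10 (44 GB) → drive 5 (remaining 20 GB)
d11 (39 GB) → drive 6 (remaining 25 GB)
d12 (19 GB) → drive 5 (remaining 1 GB)
d13 (34 GB) → drive 4 (remaining 2 GB)
d14 (17 GB) → drive 6 (remaining 8 GB)
d15 (17 GB) → drive 7 (remaining 47 GB)
d16 (43 GB) → drive 7 (remaining 4 GB)
d17 (7 GB) → drive 6 (remaining 1 GB)
7 drives × 64 GB = 448 GB; used 426 GB; unused 22 GB.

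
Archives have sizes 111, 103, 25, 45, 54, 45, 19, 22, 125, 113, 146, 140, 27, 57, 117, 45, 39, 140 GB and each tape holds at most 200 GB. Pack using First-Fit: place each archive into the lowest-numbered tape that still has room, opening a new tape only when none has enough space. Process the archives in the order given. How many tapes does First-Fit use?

8

111 GB → tape 1 (remaining 89 GB)
103 GB → tape 2 (remaining 97 GB)
25 GB → tape 1 (remaining 64 GB)
45 GB → tape 1 (remaining 19 GB)
54 GB → tape 2 (remaining 43 GB)
45 GB → tape 3 (remaining 155 GB)
19 GB → tape 1 (remaining 0 GB)
22 GB → tape 2 (remaining 21 GB)
125 GB → tape 3 (remaining 30 GB)
113 GB → tape 4 (remaining 87 GB)
146 GB → tape 5 (remaining 54 GB)
140 GB → tape 6 (remaining 60 GB)
27 GB → tape 3 (remaining 3 GB)
57 GB → tape 4 (remaining 30 GB)
117 GB → tape 7 (remaining 83 GB)
45 GB → tape 5 (remaining 9 GB)
39 GB → tape 6 (remaining 21 GB)
140 GB → tape 8 (remaining 60 GB)
Final tapes: [111,25,45,19] [103,54,22] [45,125,27] [113,57] [146,45] [140,39] [117] [140].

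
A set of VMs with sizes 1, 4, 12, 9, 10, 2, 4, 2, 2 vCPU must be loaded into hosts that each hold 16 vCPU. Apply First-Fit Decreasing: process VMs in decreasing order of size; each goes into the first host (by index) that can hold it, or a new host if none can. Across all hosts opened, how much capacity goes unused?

2

Sorted descending: 12, 10, 9, 4, 4, 2, 2, 2, 1.
12 vCPU → host 1 (remaining 4 vCPU)
10 vCPU → host 2 (remaining 6 vCPU)
9 vCPU → host 3 (remaining 7 vCPU)
4 vCPU → host 1 (remaining 0 vCPU)
4 vCPU → host 2 (remaining 2 vCPU)
2 vCPU → host 2 (remaining 0 vCPU)
2 vCPU → host 3 (remaining 5 vCPU)
2 vCPU → host 3 (remaining 3 vCPU)
1 vCPU → host 3 (remaining 2 vCPU)
3 hosts × 16 vCPU = 48 vCPU; used 46 vCPU; unused 2 vCPU.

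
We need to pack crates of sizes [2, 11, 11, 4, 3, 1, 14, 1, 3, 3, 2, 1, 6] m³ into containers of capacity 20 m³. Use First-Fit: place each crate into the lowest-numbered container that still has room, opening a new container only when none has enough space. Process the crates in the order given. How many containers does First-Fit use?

4

2 m³ → container 1 (remaining 18 m³)
11 m³ → container 1 (remaining 7 m³)
11 m³ → container 2 (remaining 9 m³)
4 m³ → container 1 (remaining 3 m³)
3 m³ → container 1 (remaining 0 m³)
1 m³ → container 2 (remaining 8 m³)
14 m³ → container 3 (remaining 6 m³)
1 m³ → container 2 (remaining 7 m³)
3 m³ → container 2 (remaining 4 m³)
3 m³ → container 2 (remaining 1 m³)
2 m³ → container 3 (remaining 4 m³)
1 m³ → container 2 (remaining 0 m³)
6 m³ → container 4 (remaining 14 m³)
Final containers: [2,11,4,3] [11,1,1,3,3,1] [14,2] [6].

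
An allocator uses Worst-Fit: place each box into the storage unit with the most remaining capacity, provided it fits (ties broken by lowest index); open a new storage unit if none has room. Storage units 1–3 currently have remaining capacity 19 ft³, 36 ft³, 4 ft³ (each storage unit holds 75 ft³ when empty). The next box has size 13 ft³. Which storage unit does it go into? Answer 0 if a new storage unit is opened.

Storage units with room: storage unit 1 (19 ft³), storage unit 2 (36 ft³).
Most room is storage unit 2 with 36 ft³ free.

2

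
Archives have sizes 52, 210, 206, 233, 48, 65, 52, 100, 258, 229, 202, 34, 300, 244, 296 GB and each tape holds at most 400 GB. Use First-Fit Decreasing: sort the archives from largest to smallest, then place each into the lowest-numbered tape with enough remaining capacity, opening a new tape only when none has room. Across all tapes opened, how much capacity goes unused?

1071

Sorted descending: 300, 296, 258, 244, 233, 229, 210, 206, 202, 100, 65, 52, 52, 48, 34.
300 GB → tape 1 (remaining 100 GB)
296 GB → tape 2 (remaining 104 GB)
258 GB → tape 3 (remaining 142 GB)
244 GB → tape 4 (remaining 156 GB)
233 GB → tape 5 (remaining 167 GB)
229 GB → tape 6 (remaining 171 GB)
210 GB → tape 7 (remaining 190 GB)
206 GB → tape 8 (remaining 194 GB)
202 GB → tape 9 (remaining 198 GB)
100 GB → tape 1 (remaining 0 GB)
65 GB → tape 2 (remaining 39 GB)
52 GB → tape 3 (remaining 90 GB)
52 GB → tape 3 (remaining 38 GB)
48 GB → tape 4 (remaining 108 GB)
34 GB → tape 2 (remaining 5 GB)
9 tapes × 400 GB = 3600 GB; used 2529 GB; unused 1071 GB.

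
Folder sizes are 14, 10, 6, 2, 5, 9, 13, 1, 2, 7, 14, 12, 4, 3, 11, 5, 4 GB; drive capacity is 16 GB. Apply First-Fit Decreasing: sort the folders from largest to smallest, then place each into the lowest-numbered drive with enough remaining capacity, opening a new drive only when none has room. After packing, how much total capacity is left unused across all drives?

6

Sorted descending: 14, 14, 13, 12, 11, 10, 9, 7, 6, 5, 5, 4, 4, 3, 2, 2, 1.
14 GB → drive 1 (remaining 2 GB)
14 GB → drive 2 (remaining 2 GB)
13 GB → drive 3 (remaining 3 GB)
12 GB → drive 4 (remaining 4 GB)
11 GB → drive 5 (remaining 5 GB)
10 GB → drive 6 (remaining 6 GB)
9 GB → drive 7 (remaining 7 GB)
7 GB → drive 7 (remaining 0 GB)
6 GB → drive 6 (remaining 0 GB)
5 GB → drive 5 (remaining 0 GB)
5 GB → drive 8 (remaining 11 GB)
4 GB → drive 4 (remaining 0 GB)
4 GB → drive 8 (remaining 7 GB)
3 GB → drive 3 (remaining 0 GB)
2 GB → drive 1 (remaining 0 GB)
2 GB → drive 2 (remaining 0 GB)
1 GB → drive 8 (remaining 6 GB)
8 drives × 16 GB = 128 GB; used 122 GB; unused 6 GB.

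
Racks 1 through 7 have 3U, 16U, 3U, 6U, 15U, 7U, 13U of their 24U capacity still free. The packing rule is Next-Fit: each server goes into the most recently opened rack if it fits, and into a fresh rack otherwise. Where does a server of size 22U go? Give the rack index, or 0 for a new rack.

0

Next-Fit only looks at rack 7, which has 13U free.
22U does not fit, so a new rack is opened.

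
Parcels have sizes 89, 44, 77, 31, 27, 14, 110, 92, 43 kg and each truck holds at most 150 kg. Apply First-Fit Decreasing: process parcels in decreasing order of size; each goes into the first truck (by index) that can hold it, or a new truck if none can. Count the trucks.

4

Sorted descending: 110, 92, 89, 77, 44, 43, 31, 27, 14.
110 kg → truck 1 (remaining 40 kg)
92 kg → truck 2 (remaining 58 kg)
89 kg → truck 3 (remaining 61 kg)
77 kg → truck 4 (remaining 73 kg)
44 kg → truck 2 (remaining 14 kg)
43 kg → truck 3 (remaining 18 kg)
31 kg → truck 1 (remaining 9 kg)
27 kg → truck 4 (remaining 46 kg)
14 kg → truck 2 (remaining 0 kg)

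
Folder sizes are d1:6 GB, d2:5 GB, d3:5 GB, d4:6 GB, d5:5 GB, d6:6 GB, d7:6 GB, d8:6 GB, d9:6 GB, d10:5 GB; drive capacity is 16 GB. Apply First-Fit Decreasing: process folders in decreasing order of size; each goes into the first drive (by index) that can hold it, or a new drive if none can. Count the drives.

Sorted descending: 6, 6, 6, 6, 6, 6, 5, 5, 5, 5.
6 GB → drive 1 (remaining 10 GB)
6 GB → drive 1 (remaining 4 GB)
6 GB → drive 2 (remaining 10 GB)
6 GB → drive 2 (remaining 4 GB)
6 GB → drive 3 (remaining 10 GB)
6 GB → drive 3 (remaining 4 GB)
5 GB → drive 4 (remaining 11 GB)
5 GB → drive 4 (remaining 6 GB)
5 GB → drive 4 (remaining 1 GB)
5 GB → drive 5 (remaining 11 GB)

5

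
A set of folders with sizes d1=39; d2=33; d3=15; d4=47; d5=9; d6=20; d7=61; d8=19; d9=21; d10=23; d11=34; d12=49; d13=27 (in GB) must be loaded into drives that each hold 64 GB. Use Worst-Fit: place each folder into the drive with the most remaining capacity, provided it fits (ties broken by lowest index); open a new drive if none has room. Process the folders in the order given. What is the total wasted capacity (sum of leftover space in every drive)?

115

Put d1 (39 GB) in drive 1; 25 GB remain.
Put d2 (33 GB) in drive 2; 31 GB remain.
Put d3 (15 GB) in drive 2; 16 GB remain.
Put d4 (47 GB) in drive 3; 17 GB remain.
Put d5 (9 GB) in drive 1; 16 GB remain.
Put d6 (20 GB) in drive 4; 44 GB remain.
Put d7 (61 GB) in drive 5; 3 GB remain.
Put d8 (19 GB) in drive 4; 25 GB remain.
Put d9 (21 GB) in drive 4; 4 GB remain.
Put d10 (23 GB) in drive 6; 41 GB remain.
Put d11 (34 GB) in drive 6; 7 GB remain.
Put d12 (49 GB) in drive 7; 15 GB remain.
Put d13 (27 GB) in drive 8; 37 GB remain.
8 drives × 64 GB = 512 GB; used 397 GB; unused 115 GB.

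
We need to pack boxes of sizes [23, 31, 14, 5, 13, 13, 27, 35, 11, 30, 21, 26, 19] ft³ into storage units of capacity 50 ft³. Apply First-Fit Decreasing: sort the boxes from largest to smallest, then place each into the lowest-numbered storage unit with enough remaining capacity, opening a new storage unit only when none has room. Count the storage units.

6 storage units

Sorted descending: 35, 31, 30, 27, 26, 23, 21, 19, 14, 13, 13, 11, 5.
35 ft³ → storage unit 1 (remaining 15 ft³)
31 ft³ → storage unit 2 (remaining 19 ft³)
30 ft³ → storage unit 3 (remaining 20 ft³)
27 ft³ → storage unit 4 (remaining 23 ft³)
26 ft³ → storage unit 5 (remaining 24 ft³)
23 ft³ → storage unit 4 (remaining 0 ft³)
21 ft³ → storage unit 5 (remaining 3 ft³)
19 ft³ → storage unit 2 (remaining 0 ft³)
14 ft³ → storage unit 1 (remaining 1 ft³)
13 ft³ → storage unit 3 (remaining 7 ft³)
13 ft³ → storage unit 6 (remaining 37 ft³)
11 ft³ → storage unit 6 (remaining 26 ft³)
5 ft³ → storage unit 3 (remaining 2 ft³)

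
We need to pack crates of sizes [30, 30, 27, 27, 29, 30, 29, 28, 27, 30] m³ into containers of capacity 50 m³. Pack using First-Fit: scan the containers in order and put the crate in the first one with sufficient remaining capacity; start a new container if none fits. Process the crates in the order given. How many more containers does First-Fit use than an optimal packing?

0

First-Fit: [30] [30] [27] [27] [29] [30] [29] [28] [27] [30] → 10 containers.
10 crates exceed 25 m³ (half the capacity), and no two of those can share a container, so at least 10 containers are needed.
So 10 is already optimal.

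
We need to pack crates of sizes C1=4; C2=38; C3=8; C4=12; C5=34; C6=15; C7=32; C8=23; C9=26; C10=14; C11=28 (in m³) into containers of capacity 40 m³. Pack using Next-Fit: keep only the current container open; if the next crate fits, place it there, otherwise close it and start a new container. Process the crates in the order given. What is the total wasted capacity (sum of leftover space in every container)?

container 1: place C1 (4 m³), 36 m³ left
container 2: place C2 (38 m³), 2 m³ left
container 3: place C3 (8 m³), 32 m³ left
container 3: place C4 (12 m³), 20 m³ left
container 4: place C5 (34 m³), 6 m³ left
container 5: place C6 (15 m³), 25 m³ left
container 6: place C7 (32 m³), 8 m³ left
container 7: place C8 (23 m³), 17 m³ left
container 8: place C9 (26 m³), 14 m³ left
container 8: place C10 (14 m³), 0 m³ left
container 9: place C11 (28 m³), 12 m³ left
9 containers × 40 m³ = 360 m³; used 234 m³; unused 126 m³.

126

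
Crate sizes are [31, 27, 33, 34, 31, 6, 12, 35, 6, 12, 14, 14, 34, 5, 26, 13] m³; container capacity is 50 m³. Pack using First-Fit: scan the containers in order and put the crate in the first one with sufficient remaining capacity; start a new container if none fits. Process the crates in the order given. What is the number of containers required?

8

31 m³ → container 1 (remaining 19 m³)
27 m³ → container 2 (remaining 23 m³)
33 m³ → container 3 (remaining 17 m³)
34 m³ → container 4 (remaining 16 m³)
31 m³ → container 5 (remaining 19 m³)
6 m³ → container 1 (remaining 13 m³)
12 m³ → container 1 (remaining 1 m³)
35 m³ → container 6 (remaining 15 m³)
6 m³ → container 2 (remaining 17 m³)
12 m³ → container 2 (remaining 5 m³)
14 m³ → container 3 (remaining 3 m³)
14 m³ → container 4 (remaining 2 m³)
34 m³ → container 7 (remaining 16 m³)
5 m³ → container 2 (remaining 0 m³)
26 m³ → container 8 (remaining 24 m³)
13 m³ → container 5 (remaining 6 m³)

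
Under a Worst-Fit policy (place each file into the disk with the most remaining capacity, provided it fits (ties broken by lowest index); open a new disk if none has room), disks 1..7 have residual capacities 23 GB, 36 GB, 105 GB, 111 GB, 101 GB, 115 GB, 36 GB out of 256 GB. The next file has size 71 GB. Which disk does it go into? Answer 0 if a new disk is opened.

6

Disks with room: disk 3 (105 GB), disk 4 (111 GB), disk 5 (101 GB), disk 6 (115 GB).
Most room is disk 6 with 115 GB free.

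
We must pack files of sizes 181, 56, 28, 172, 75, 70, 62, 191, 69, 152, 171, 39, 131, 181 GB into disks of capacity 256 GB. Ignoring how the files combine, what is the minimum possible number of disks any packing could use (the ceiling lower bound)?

Total size = 181 + 56 + 28 + 172 + 75 + 70 + 62 + 191 + 69 + 152 + 171 + 39 + 131 + 181 = 1578 GB.
⌈1578 / 256⌉ = 7.

7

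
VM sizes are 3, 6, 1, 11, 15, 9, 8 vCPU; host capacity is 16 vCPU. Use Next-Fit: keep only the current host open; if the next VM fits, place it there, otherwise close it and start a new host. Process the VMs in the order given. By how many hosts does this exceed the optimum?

Next-Fit: [3,6,1] [11] [15] [9] [8] → 5 hosts.
Total size 53 vCPU; any packing needs at least ⌈53/16⌉ = 4 hosts.
An optimal packing achieves that bound: [15,1] [11,3] [9,6] [8] → 4 hosts.
Excess: 5 − 4 = 1.

1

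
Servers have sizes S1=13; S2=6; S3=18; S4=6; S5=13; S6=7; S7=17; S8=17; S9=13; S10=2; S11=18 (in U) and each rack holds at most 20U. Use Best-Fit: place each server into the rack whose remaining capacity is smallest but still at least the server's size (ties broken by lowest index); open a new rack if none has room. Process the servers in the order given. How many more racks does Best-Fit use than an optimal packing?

Best-Fit: [13,6] [18,2] [6,13] [7,13] [17] [17] [18] → 7 racks.
Total size 130U; any packing needs at least ⌈130/20⌉ = 7 racks.
So 7 is already optimal.

0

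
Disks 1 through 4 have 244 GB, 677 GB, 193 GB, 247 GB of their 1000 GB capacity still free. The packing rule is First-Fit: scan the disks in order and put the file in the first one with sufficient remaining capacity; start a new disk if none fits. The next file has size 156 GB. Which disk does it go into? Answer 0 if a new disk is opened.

Disks with room: disk 1 (244 GB), disk 2 (677 GB), disk 3 (193 GB), disk 4 (247 GB).
The first with room is disk 1.

1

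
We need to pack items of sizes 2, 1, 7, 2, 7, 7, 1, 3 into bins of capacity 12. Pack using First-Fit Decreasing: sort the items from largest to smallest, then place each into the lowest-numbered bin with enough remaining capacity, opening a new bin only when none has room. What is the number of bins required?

3

Sorted descending: 7, 7, 7, 3, 2, 2, 1, 1.
7 → bin 1 (remaining 5)
7 → bin 2 (remaining 5)
7 → bin 3 (remaining 5)
3 → bin 1 (remaining 2)
2 → bin 1 (remaining 0)
2 → bin 2 (remaining 3)
1 → bin 2 (remaining 2)
1 → bin 2 (remaining 1)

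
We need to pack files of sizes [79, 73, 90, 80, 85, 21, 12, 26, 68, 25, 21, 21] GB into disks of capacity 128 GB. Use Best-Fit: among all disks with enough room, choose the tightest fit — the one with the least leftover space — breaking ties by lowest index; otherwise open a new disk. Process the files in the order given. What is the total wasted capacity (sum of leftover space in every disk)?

Put 79 GB in disk 1; 49 GB remain.
Put 73 GB in disk 2; 55 GB remain.
Put 90 GB in disk 3; 38 GB remain.
Put 80 GB in disk 4; 48 GB remain.
Put 85 GB in disk 5; 43 GB remain.
Put 21 GB in disk 3; 17 GB remain.
Put 12 GB in disk 3; 5 GB remain.
Put 26 GB in disk 5; 17 GB remain.
Put 68 GB in disk 6; 60 GB remain.
Put 25 GB in disk 4; 23 GB remain.
Put 21 GB in disk 4; 2 GB remain.
Put 21 GB in disk 1; 28 GB remain.
6 disks × 128 GB = 768 GB; used 601 GB; unused 167 GB.

167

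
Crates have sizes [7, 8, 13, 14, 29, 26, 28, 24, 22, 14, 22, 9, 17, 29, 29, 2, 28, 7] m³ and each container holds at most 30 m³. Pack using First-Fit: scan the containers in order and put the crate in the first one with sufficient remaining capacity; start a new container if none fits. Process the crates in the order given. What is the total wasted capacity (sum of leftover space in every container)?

container 1: place 7 m³, 23 m³ left
container 1: place 8 m³, 15 m³ left
container 1: place 13 m³, 2 m³ left
container 2: place 14 m³, 16 m³ left
container 3: place 29 m³, 1 m³ left
container 4: place 26 m³, 4 m³ left
container 5: place 28 m³, 2 m³ left
container 6: place 24 m³, 6 m³ left
container 7: place 22 m³, 8 m³ left
container 2: place 14 m³, 2 m³ left
container 8: place 22 m³, 8 m³ left
container 9: place 9 m³, 21 m³ left
container 9: place 17 m³, 4 m³ left
container 10: place 29 m³, 1 m³ left
container 11: place 29 m³, 1 m³ left
container 1: place 2 m³, 0 m³ left
container 12: place 28 m³, 2 m³ left
container 7: place 7 m³, 1 m³ left
12 containers × 30 m³ = 360 m³; used 328 m³; unused 32 m³.

32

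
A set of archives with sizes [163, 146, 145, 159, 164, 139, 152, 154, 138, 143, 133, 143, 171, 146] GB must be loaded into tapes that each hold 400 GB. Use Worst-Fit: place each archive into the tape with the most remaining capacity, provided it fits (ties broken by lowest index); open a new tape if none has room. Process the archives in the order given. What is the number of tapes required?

7

Put 163 GB in tape 1; 237 GB remain.
Put 146 GB in tape 1; 91 GB remain.
Put 145 GB in tape 2; 255 GB remain.
Put 159 GB in tape 2; 96 GB remain.
Put 164 GB in tape 3; 236 GB remain.
Put 139 GB in tape 3; 97 GB remain.
Put 152 GB in tape 4; 248 GB remain.
Put 154 GB in tape 4; 94 GB remain.
Put 138 GB in tape 5; 262 GB remain.
Put 143 GB in tape 5; 119 GB remain.
Put 133 GB in tape 6; 267 GB remain.
Put 143 GB in tape 6; 124 GB remain.
Put 171 GB in tape 7; 229 GB remain.
Put 146 GB in tape 7; 83 GB remain.
Final tapes: [163,146] [145,159] [164,139] [152,154] [138,143] [133,143] [171,146].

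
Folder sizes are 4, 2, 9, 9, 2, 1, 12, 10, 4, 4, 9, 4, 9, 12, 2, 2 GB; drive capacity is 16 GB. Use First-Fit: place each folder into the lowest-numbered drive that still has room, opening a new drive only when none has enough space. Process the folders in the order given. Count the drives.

Put 4 GB in drive 1; 12 GB remain.
Put 2 GB in drive 1; 10 GB remain.
Put 9 GB in drive 1; 1 GB remain.
Put 9 GB in drive 2; 7 GB remain.
Put 2 GB in drive 2; 5 GB remain.
Put 1 GB in drive 1; 0 GB remain.
Put 12 GB in drive 3; 4 GB remain.
Put 10 GB in drive 4; 6 GB remain.
Put 4 GB in drive 2; 1 GB remain.
Put 4 GB in drive 3; 0 GB remain.
Put 9 GB in drive 5; 7 GB remain.
Put 4 GB in drive 4; 2 GB remain.
Put 9 GB in drive 6; 7 GB remain.
Put 12 GB in drive 7; 4 GB remain.
Put 2 GB in drive 4; 0 GB remain.
Put 2 GB in drive 5; 5 GB remain.
Final drives: [4,2,9,1] [9,2,4] [12,4] [10,4,2] [9,2] [9] [12].

7 drives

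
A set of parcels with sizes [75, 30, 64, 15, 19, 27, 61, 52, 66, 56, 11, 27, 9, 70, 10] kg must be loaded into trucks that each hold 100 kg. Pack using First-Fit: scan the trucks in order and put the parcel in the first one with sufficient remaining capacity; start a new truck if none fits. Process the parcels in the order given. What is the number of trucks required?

7 trucks

75 kg → truck 1 (remaining 25 kg)
30 kg → truck 2 (remaining 70 kg)
64 kg → truck 2 (remaining 6 kg)
15 kg → truck 1 (remaining 10 kg)
19 kg → truck 3 (remaining 81 kg)
27 kg → truck 3 (remaining 54 kg)
61 kg → truck 4 (remaining 39 kg)
52 kg → truck 3 (remaining 2 kg)
66 kg → truck 5 (remaining 34 kg)
56 kg → truck 6 (remaining 44 kg)
11 kg → truck 4 (remaining 28 kg)
27 kg → truck 4 (remaining 1 kg)
9 kg → truck 1 (remaining 1 kg)
70 kg → truck 7 (remaining 30 kg)
10 kg → truck 5 (remaining 24 kg)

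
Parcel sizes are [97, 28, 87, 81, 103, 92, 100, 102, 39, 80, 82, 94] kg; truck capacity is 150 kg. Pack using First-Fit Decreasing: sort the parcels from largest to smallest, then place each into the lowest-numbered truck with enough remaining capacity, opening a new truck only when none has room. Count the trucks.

Sorted descending: 103, 102, 100, 97, 94, 92, 87, 82, 81, 80, 39, 28.
truck 1: place 103 kg, 47 kg left
truck 2: place 102 kg, 48 kg left
truck 3: place 100 kg, 50 kg left
truck 4: place 97 kg, 53 kg left
truck 5: place 94 kg, 56 kg left
truck 6: place 92 kg, 58 kg left
truck 7: place 87 kg, 63 kg left
truck 8: place 82 kg, 68 kg left
truck 9: place 81 kg, 69 kg left
truck 10: place 80 kg, 70 kg left
truck 1: place 39 kg, 8 kg left
truck 2: place 28 kg, 20 kg left

10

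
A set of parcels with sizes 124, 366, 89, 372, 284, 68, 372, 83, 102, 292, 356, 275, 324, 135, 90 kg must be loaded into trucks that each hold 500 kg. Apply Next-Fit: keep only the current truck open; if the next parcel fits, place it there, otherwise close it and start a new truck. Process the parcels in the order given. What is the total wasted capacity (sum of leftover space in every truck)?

1168

124 kg → truck 1 (remaining 376 kg)
366 kg → truck 1 (remaining 10 kg)
89 kg → truck 2 (remaining 411 kg)
372 kg → truck 2 (remaining 39 kg)
284 kg → truck 3 (remaining 216 kg)
68 kg → truck 3 (remaining 148 kg)
372 kg → truck 4 (remaining 128 kg)
83 kg → truck 4 (remaining 45 kg)
102 kg → truck 5 (remaining 398 kg)
292 kg → truck 5 (remaining 106 kg)
356 kg → truck 6 (remaining 144 kg)
275 kg → truck 7 (remaining 225 kg)
324 kg → truck 8 (remaining 176 kg)
135 kg → truck 8 (remaining 41 kg)
90 kg → truck 9 (remaining 410 kg)
9 trucks × 500 kg = 4500 kg; used 3332 kg; unused 1168 kg.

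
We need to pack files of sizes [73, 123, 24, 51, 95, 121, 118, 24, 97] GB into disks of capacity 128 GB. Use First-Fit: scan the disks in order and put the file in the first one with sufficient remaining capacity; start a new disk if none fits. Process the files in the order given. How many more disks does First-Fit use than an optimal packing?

1

First-Fit: [73,24,24] [123] [51] [95] [121] [118] [97] → 7 disks.
Total size 726 GB; any packing needs at least ⌈726/128⌉ = 6 disks.
An optimal packing achieves that bound: [123] [121] [118] [97,24] [95,24] [73,51] → 6 disks.
Excess: 7 − 6 = 1.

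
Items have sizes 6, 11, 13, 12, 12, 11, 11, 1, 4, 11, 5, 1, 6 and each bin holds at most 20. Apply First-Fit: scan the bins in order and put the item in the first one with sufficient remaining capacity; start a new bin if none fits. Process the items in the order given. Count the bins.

7

6 → bin 1 (remaining 14)
11 → bin 1 (remaining 3)
13 → bin 2 (remaining 7)
12 → bin 3 (remaining 8)
12 → bin 4 (remaining 8)
11 → bin 5 (remaining 9)
11 → bin 6 (remaining 9)
1 → bin 1 (remaining 2)
4 → bin 2 (remaining 3)
11 → bin 7 (remaining 9)
5 → bin 3 (remaining 3)
1 → bin 1 (remaining 1)
6 → bin 4 (remaining 2)
Final bins: [6,11,1,1] [13,4] [12,5] [12,6] [11] [11] [11].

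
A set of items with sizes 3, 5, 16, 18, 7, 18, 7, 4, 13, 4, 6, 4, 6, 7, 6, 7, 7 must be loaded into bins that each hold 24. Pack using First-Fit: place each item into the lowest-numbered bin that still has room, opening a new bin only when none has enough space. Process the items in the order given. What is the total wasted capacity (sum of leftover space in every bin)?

bin 1: place 3, 21 left
bin 1: place 5, 16 left
bin 1: place 16, 0 left
bin 2: place 18, 6 left
bin 3: place 7, 17 left
bin 4: place 18, 6 left
bin 3: place 7, 10 left
bin 2: place 4, 2 left
bin 5: place 13, 11 left
bin 3: place 4, 6 left
bin 3: place 6, 0 left
bin 4: place 4, 2 left
bin 5: place 6, 5 left
bin 6: place 7, 17 left
bin 6: place 6, 11 left
bin 6: place 7, 4 left
bin 7: place 7, 17 left
7 bins × 24 = 168; used 138; unused 30.

30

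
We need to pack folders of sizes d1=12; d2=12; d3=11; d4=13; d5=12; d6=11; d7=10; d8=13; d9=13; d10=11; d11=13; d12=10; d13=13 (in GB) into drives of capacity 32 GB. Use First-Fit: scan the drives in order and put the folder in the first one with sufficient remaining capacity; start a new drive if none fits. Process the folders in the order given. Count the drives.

7

drive 1: place d1 (12 GB), 20 GB left
drive 1: place d2 (12 GB), 8 GB left
drive 2: place d3 (11 GB), 21 GB left
drive 2: place d4 (13 GB), 8 GB left
drive 3: place d5 (12 GB), 20 GB left
drive 3: place d6 (11 GB), 9 GB left
drive 4: place d7 (10 GB), 22 GB left
drive 4: place d8 (13 GB), 9 GB left
drive 5: place d9 (13 GB), 19 GB left
drive 5: place d10 (11 GB), 8 GB left
drive 6: place d11 (13 GB), 19 GB left
drive 6: place d12 (10 GB), 9 GB left
drive 7: place d13 (13 GB), 19 GB left
Final drives: [12,12] [11,13] [12,11] [10,13] [13,11] [13,10] [13].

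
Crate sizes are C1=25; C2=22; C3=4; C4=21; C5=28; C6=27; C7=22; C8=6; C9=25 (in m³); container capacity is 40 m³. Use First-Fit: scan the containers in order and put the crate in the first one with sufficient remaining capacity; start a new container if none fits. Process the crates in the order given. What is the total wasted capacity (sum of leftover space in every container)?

100

container 1: place C1 (25 m³), 15 m³ left
container 2: place C2 (22 m³), 18 m³ left
container 1: place C3 (4 m³), 11 m³ left
container 3: place C4 (21 m³), 19 m³ left
container 4: place C5 (28 m³), 12 m³ left
container 5: place C6 (27 m³), 13 m³ left
container 6: place C7 (22 m³), 18 m³ left
container 1: place C8 (6 m³), 5 m³ left
container 7: place C9 (25 m³), 15 m³ left
7 containers × 40 m³ = 280 m³; used 180 m³; unused 100 m³.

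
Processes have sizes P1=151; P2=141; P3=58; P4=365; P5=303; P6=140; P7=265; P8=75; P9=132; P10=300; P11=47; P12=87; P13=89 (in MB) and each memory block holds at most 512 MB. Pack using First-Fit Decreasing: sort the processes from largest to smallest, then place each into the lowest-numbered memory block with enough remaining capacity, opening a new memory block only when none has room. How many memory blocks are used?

Sorted descending: 365, 303, 300, 265, 151, 141, 140, 132, 89, 87, 75, 58, 47.
365 MB → memory block 1 (remaining 147 MB)
303 MB → memory block 2 (remaining 209 MB)
300 MB → memory block 3 (remaining 212 MB)
265 MB → memory block 4 (remaining 247 MB)
151 MB → memory block 2 (remaining 58 MB)
141 MB → memory block 1 (remaining 6 MB)
140 MB → memory block 3 (remaining 72 MB)
132 MB → memory block 4 (remaining 115 MB)
89 MB → memory block 4 (remaining 26 MB)
87 MB → memory block 5 (remaining 425 MB)
75 MB → memory block 5 (remaining 350 MB)
58 MB → memory block 2 (remaining 0 MB)
47 MB → memory block 3 (remaining 25 MB)

5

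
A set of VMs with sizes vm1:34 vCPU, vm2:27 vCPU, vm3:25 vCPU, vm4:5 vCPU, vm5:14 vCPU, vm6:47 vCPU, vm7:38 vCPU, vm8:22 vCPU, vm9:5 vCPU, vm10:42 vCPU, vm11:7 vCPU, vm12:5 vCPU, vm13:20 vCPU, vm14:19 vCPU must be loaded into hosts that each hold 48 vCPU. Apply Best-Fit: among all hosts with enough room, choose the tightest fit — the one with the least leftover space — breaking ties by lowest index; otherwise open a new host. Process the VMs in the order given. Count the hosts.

7

host 1: place vm1 (34 vCPU), 14 vCPU left
host 2: place vm2 (27 vCPU), 21 vCPU left
host 3: place vm3 (25 vCPU), 23 vCPU left
host 1: place vm4 (5 vCPU), 9 vCPU left
host 2: place vm5 (14 vCPU), 7 vCPU left
host 4: place vm6 (47 vCPU), 1 vCPU left
host 5: place vm7 (38 vCPU), 10 vCPU left
host 3: place vm8 (22 vCPU), 1 vCPU left
host 2: place vm9 (5 vCPU), 2 vCPU left
host 6: place vm10 (42 vCPU), 6 vCPU left
host 1: place vm11 (7 vCPU), 2 vCPU left
host 6: place vm12 (5 vCPU), 1 vCPU left
host 7: place vm13 (20 vCPU), 28 vCPU left
host 7: place vm14 (19 vCPU), 9 vCPU left
Final hosts: [34,5,7] [27,14,5] [25,22] [47] [38] [42,5] [20,19].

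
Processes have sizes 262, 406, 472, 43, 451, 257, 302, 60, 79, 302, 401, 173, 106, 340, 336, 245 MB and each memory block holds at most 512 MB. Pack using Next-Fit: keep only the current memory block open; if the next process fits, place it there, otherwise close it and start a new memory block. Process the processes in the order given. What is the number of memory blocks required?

12 memory blocks

memory block 1: place 262 MB, 250 MB left
memory block 2: place 406 MB, 106 MB left
memory block 3: place 472 MB, 40 MB left
memory block 4: place 43 MB, 469 MB left
memory block 4: place 451 MB, 18 MB left
memory block 5: place 257 MB, 255 MB left
memory block 6: place 302 MB, 210 MB left
memory block 6: place 60 MB, 150 MB left
memory block 6: place 79 MB, 71 MB left
memory block 7: place 302 MB, 210 MB left
memory block 8: place 401 MB, 111 MB left
memory block 9: place 173 MB, 339 MB left
memory block 9: place 106 MB, 233 MB left
memory block 10: place 340 MB, 172 MB left
memory block 11: place 336 MB, 176 MB left
memory block 12: place 245 MB, 267 MB left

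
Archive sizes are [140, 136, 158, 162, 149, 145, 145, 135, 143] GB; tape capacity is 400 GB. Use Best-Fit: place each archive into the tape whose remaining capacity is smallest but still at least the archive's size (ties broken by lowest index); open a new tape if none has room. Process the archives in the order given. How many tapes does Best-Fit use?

tape 1: place 140 GB, 260 GB left
tape 1: place 136 GB, 124 GB left
tape 2: place 158 GB, 242 GB left
tape 2: place 162 GB, 80 GB left
tape 3: place 149 GB, 251 GB left
tape 3: place 145 GB, 106 GB left
tape 4: place 145 GB, 255 GB left
tape 4: place 135 GB, 120 GB left
tape 5: place 143 GB, 257 GB left
Final tapes: [140,136] [158,162] [149,145] [145,135] [143].

5 tapes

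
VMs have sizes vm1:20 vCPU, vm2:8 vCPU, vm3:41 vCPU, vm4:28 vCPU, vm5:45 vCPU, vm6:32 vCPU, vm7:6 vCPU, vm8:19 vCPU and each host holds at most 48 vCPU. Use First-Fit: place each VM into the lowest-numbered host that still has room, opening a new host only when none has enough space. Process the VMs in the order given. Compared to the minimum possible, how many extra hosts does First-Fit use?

First-Fit: [20,8,6] [41] [28,19] [45] [32] → 5 hosts.
Total size 199 vCPU; any packing needs at least ⌈199/48⌉ = 5 hosts.
So 5 is already optimal.

0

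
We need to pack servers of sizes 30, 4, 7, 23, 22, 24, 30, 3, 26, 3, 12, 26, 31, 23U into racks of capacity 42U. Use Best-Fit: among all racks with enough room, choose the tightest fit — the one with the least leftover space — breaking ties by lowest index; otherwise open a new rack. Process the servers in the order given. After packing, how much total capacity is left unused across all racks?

114

rack 1: place 30U, 12U left
rack 1: place 4U, 8U left
rack 1: place 7U, 1U left
rack 2: place 23U, 19U left
rack 3: place 22U, 20U left
rack 4: place 24U, 18U left
rack 5: place 30U, 12U left
rack 5: place 3U, 9U left
rack 6: place 26U, 16U left
rack 5: place 3U, 6U left
rack 6: place 12U, 4U left
rack 7: place 26U, 16U left
rack 8: place 31U, 11U left
rack 9: place 23U, 19U left
9 racks × 42U = 378U; used 264U; unused 114U.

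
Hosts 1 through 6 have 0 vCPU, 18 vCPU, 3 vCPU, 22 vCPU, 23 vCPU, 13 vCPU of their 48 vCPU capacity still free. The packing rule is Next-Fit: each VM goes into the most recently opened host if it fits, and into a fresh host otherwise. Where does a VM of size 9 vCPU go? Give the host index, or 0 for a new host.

Next-Fit only looks at host 6, which has 13 vCPU free.
9 vCPU fits there.

6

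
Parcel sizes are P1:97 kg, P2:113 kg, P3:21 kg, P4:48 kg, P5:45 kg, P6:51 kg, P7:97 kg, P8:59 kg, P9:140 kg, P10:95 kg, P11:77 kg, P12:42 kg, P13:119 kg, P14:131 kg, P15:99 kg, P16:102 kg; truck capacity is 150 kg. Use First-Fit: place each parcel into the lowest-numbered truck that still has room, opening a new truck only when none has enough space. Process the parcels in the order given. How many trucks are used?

11

truck 1: place P1 (97 kg), 53 kg left
truck 2: place P2 (113 kg), 37 kg left
truck 1: place P3 (21 kg), 32 kg left
truck 3: place P4 (48 kg), 102 kg left
truck 3: place P5 (45 kg), 57 kg left
truck 3: place P6 (51 kg), 6 kg left
truck 4: place P7 (97 kg), 53 kg left
truck 5: place P8 (59 kg), 91 kg left
truck 6: place P9 (140 kg), 10 kg left
truck 7: place P10 (95 kg), 55 kg left
truck 5: place P11 (77 kg), 14 kg left
truck 4: place P12 (42 kg), 11 kg left
truck 8: place P13 (119 kg), 31 kg left
truck 9: place P14 (131 kg), 19 kg left
truck 10: place P15 (99 kg), 51 kg left
truck 11: place P16 (102 kg), 48 kg left
Final trucks: [97,21] [113] [48,45,51] [97,42] [59,77] [140] [95] [119] [131] [99] [102].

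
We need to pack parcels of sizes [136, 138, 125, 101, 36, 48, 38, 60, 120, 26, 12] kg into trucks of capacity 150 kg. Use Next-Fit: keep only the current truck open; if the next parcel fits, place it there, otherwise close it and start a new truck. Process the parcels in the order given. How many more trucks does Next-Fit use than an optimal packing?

1

Next-Fit: [136] [138] [125] [101,36] [48,38,60] [120,26] [12] → 7 trucks.
Total size 840 kg; any packing needs at least ⌈840/150⌉ = 6 trucks.
An optimal packing achieves that bound: [138,12] [136] [125] [120,26] [101,48] [60,38,36] → 6 trucks.
Excess: 7 − 6 = 1.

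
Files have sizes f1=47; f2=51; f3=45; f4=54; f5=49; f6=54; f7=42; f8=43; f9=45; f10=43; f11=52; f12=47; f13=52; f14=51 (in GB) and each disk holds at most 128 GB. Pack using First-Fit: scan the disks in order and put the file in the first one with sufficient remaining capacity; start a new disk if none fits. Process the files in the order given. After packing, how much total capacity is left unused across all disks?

221

f1 (47 GB) → disk 1 (remaining 81 GB)
f2 (51 GB) → disk 1 (remaining 30 GB)
f3 (45 GB) → disk 2 (remaining 83 GB)
f4 (54 GB) → disk 2 (remaining 29 GB)
f5 (49 GB) → disk 3 (remaining 79 GB)
f6 (54 GB) → disk 3 (remaining 25 GB)
f7 (42 GB) → disk 4 (remaining 86 GB)
f8 (43 GB) → disk 4 (remaining 43 GB)
f9 (45 GB) → disk 5 (remaining 83 GB)
f10 (43 GB) → disk 4 (remaining 0 GB)
f11 (52 GB) → disk 5 (remaining 31 GB)
f12 (47 GB) → disk 6 (remaining 81 GB)
f13 (52 GB) → disk 6 (remaining 29 GB)
f14 (51 GB) → disk 7 (remaining 77 GB)
7 disks × 128 GB = 896 GB; used 675 GB; unused 221 GB.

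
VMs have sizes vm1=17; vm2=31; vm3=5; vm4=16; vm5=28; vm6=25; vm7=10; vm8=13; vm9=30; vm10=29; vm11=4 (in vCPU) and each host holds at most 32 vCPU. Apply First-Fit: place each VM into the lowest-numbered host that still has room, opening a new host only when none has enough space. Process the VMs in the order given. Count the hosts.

vm1 (17 vCPU) → host 1 (remaining 15 vCPU)
vm2 (31 vCPU) → host 2 (remaining 1 vCPU)
vm3 (5 vCPU) → host 1 (remaining 10 vCPU)
vm4 (16 vCPU) → host 3 (remaining 16 vCPU)
vm5 (28 vCPU) → host 4 (remaining 4 vCPU)
vm6 (25 vCPU) → host 5 (remaining 7 vCPU)
vm7 (10 vCPU) → host 1 (remaining 0 vCPU)
vm8 (13 vCPU) → host 3 (remaining 3 vCPU)
vm9 (30 vCPU) → host 6 (remaining 2 vCPU)
vm10 (29 vCPU) → host 7 (remaining 3 vCPU)
vm11 (4 vCPU) → host 4 (remaining 0 vCPU)

7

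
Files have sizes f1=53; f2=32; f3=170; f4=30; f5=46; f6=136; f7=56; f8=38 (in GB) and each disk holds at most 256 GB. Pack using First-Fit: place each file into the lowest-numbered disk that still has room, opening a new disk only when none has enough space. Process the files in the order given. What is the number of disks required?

f1 (53 GB) → disk 1 (remaining 203 GB)
f2 (32 GB) → disk 1 (remaining 171 GB)
f3 (170 GB) → disk 1 (remaining 1 GB)
f4 (30 GB) → disk 2 (remaining 226 GB)
f5 (46 GB) → disk 2 (remaining 180 GB)
f6 (136 GB) → disk 2 (remaining 44 GB)
f7 (56 GB) → disk 3 (remaining 200 GB)
f8 (38 GB) → disk 2 (remaining 6 GB)

3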